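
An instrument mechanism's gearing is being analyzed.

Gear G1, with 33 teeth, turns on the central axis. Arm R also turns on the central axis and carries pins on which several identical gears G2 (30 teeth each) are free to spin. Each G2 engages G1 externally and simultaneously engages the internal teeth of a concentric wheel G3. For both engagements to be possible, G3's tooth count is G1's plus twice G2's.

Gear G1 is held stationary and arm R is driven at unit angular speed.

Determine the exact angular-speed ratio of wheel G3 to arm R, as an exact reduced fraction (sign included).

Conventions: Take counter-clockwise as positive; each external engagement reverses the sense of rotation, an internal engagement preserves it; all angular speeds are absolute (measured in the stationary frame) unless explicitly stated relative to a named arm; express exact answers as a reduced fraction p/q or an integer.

topology: planetary set — G1 33T / G2 30T / G3 93T, arm = carrier (Willis)
ring teeth: 33 + 2·30 = 93
33(ω_sun−ω_arm) = −93(ω_ring−ω_arm),  ω_sun = 0, ω_arm = 1
ω_ring = 1 − (33/93)(0−1) = 42/31
ω_out/ω_in = 42/31

42/31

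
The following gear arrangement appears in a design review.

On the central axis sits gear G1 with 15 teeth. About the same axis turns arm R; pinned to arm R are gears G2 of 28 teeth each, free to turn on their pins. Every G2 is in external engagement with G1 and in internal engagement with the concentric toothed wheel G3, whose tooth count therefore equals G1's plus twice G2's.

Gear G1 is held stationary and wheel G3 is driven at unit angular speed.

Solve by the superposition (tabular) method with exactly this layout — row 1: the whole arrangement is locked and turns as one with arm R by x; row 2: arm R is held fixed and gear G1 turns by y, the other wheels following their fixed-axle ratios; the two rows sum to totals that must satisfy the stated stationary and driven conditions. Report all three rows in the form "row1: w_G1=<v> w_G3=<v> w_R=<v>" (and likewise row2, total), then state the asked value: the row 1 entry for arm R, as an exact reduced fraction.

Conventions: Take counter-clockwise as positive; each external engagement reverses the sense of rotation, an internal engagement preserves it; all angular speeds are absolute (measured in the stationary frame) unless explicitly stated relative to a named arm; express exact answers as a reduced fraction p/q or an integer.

planetary set (15T centre, 28T on arm, 71T internal) — Willis relation
superposition row 1 [locked train]: every member turns x
row 2 (arm held, sun turns y): ω_ring = −(15/71)·y, ω_arm = 0
boundary: total ω_sun = x + y = 0 and total ω_ring = x − (15/71)·y = 1  ⇒  y = -71/86, x = 71/86
row 2 ring = −(15/71)·(-71/86) = 15/86
totals (row 1 + row 2): sun 71/86 + (-71/86) = 0, ring 71/86 + 15/86 = 1, arm 71/86 + 0 = 71/86
asked cell (row1, arm) = 71/86

row1: w_G1=71/86 w_G3=71/86 w_R=71/86
row2: w_G1=-71/86 w_G3=15/86 w_R=0
total: w_G1=0 w_G3=1 w_R=71/86
asked value: 71/86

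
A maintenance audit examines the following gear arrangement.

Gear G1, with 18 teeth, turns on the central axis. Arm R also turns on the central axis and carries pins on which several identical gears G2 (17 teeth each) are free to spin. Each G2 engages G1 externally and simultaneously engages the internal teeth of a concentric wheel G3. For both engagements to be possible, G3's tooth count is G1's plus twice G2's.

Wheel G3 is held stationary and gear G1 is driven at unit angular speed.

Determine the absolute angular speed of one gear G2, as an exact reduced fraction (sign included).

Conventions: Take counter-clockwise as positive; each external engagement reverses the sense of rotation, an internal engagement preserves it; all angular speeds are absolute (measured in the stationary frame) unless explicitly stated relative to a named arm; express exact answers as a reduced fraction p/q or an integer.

planetary set (18T centre, 17T on arm, 52T internal) — Willis relation
ring teeth: 18 + 2·17 = 52
18(ω_sun−ω_arm) = −52(ω_ring−ω_arm),  ω_ring = 0, ω_sun = 1
18(1−ω_arm) = −52(0−ω_arm)  ⇒  70·ω_arm = 18  ⇒  ω_arm = 9/35
sun–planet mesh: 18·(1−9/35) = −17·(ω_p−ω_arm)  ⇒  ω_p−ω_arm = -468/595
ω_p = 9/35 − 468/595 = -9/17
exact speed ratio = -9/17

-9/17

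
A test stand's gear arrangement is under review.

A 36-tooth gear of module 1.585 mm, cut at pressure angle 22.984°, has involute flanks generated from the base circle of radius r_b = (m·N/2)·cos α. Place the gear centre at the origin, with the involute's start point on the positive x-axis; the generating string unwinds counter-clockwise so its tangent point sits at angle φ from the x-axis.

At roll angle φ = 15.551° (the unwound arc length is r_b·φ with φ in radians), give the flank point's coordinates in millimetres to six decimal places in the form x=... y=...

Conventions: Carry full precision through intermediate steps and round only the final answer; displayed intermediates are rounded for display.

topology: single-mesh involute geometry — m = 1.585, N = 36
pitch radius r_p = m·N/2 = 1.585·36/2 = 28.530000
base radius r_b = r_p·cos α = 28.530000·cos 22.984° = 26.265115
roll angle φ = 15.551° = 0.27141615 rad
x = r_b·(cos φ + φ·sin φ) = 27.214804
y = r_b·(sin φ − φ·cos φ) = 0.173765

x=27.214804 y=0.173765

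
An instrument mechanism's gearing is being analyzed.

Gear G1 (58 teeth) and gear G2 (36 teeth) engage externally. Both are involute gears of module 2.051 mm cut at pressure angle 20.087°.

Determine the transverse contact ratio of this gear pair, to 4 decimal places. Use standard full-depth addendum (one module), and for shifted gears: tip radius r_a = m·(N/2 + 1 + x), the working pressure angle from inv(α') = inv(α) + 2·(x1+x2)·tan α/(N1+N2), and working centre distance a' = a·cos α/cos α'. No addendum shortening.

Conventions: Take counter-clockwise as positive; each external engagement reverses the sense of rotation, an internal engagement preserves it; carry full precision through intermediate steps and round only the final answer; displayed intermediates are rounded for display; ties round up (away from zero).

single-mesh involute tooth geometry (58T engaging 36T at module 2.051)
base radii: r_b1 = 55.861023, r_b2 = 34.672359
tip radii: r_a1 = 61.530000, r_a2 = 38.969000
no profile shift: α' = α, a' = a
action lengths: √(r_a1²−r_b1²) = 25.797034, √(r_a2²−r_b2²) = 17.787930
base pitch p_b = π·m·cos α = 6.051468
CR = (25.797034 + 17.787930 − 96.397000·sin 20.08700°)/6.051468 = 1.731438
contact ratio ≈ 1.7314

1.7314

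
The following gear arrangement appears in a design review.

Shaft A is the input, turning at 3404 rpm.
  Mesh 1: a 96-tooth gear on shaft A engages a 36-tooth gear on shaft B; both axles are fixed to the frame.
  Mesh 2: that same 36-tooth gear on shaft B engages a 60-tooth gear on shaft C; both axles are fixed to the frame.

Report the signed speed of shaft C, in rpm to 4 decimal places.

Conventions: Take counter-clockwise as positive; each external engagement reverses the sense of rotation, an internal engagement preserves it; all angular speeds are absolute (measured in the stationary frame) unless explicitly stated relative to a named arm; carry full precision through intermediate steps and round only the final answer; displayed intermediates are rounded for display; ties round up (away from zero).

recognized (3 fixed axles, 2 meshes): fixed-axis compound train
mesh 1 [96T→36T]: ω = 3404.0000×96/36 = 9077.3333 rpm, sense flips to −
mesh 2 [36T→60T]: ω = 9077.3333×36/60 = 5446.4000 rpm, sense flips to +
signed output speed = +5446.4000 rpm

+5446.4000 rpm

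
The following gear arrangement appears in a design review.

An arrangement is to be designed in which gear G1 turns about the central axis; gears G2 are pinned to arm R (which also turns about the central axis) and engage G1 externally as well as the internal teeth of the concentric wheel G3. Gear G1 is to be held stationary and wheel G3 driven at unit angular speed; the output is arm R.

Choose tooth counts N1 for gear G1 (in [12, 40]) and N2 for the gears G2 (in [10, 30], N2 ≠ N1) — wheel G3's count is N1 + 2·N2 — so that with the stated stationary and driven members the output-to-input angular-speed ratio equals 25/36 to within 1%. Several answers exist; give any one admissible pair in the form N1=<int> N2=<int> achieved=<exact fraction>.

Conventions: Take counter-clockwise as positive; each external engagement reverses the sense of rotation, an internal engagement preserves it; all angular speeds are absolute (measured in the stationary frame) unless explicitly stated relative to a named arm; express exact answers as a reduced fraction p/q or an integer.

N1=22 N2=14 achieved=25/36

planetary set to be sized for 25/36 (Willis relation)
Willis with ω_sun = 0: ω_arm/ω_ring = N3/(N1+N3); set equal to 25/36  ⇒  N3/N1 = (25/36)/(1 − 25/36) = 25/11
N3 = N1 + 2·N2  ⇒  N2/N1 = (N3/N1 − 1)/2 = (25/11 − 1)/2 = 7/11
smallest multiple with N1 ≥ 12 and N2 ≥ 10: k = 2  ⇒  N1 = 2·11 = 22, N2 = 2·7 = 14 (N1 ≤ 40, N2 ≤ 30, N2 ≠ N1 ✓), N3 = 22 + 2·14 = 50
check: N3/(N1+N3) with N1 = 22, N3 = 50 gives 25/36; |achieved − target| = 0 ≤ 1/144 ✓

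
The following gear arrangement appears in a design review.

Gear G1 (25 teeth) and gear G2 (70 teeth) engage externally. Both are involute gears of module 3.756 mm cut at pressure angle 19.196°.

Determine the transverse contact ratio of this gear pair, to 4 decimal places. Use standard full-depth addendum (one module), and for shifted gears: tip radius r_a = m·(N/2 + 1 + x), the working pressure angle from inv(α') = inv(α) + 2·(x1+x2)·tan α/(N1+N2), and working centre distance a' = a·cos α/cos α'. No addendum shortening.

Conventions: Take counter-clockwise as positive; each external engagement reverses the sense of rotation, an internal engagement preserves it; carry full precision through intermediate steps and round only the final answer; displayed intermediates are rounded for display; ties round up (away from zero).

1.7507

class = single-mesh tooth geometry [involute pair 25T × 70T, m = 3.756]
base radii: r_b1 = 44.339548, r_b2 = 124.150736
tip radii: r_a1 = 50.706000, r_a2 = 135.216000
no profile shift: α' = α, a' = a
action lengths: √(r_a1²−r_b1²) = 24.598839, √(r_a2²−r_b2²) = 53.572022
base pitch p_b = π·m·cos α = 11.143744
CR = (24.598839 + 53.572022 − 178.410000·sin 19.19600°)/11.143744 = 1.750715
contact ratio ≈ 1.7507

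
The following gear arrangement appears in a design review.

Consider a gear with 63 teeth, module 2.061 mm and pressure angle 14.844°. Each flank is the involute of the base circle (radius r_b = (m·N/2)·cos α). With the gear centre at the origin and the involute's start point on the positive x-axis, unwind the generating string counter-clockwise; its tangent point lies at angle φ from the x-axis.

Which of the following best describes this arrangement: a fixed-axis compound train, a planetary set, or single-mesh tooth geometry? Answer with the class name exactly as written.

single-mesh tooth geometry

topology: single-mesh involute geometry — m = 2.061, N = 63
classification: single-mesh tooth geometry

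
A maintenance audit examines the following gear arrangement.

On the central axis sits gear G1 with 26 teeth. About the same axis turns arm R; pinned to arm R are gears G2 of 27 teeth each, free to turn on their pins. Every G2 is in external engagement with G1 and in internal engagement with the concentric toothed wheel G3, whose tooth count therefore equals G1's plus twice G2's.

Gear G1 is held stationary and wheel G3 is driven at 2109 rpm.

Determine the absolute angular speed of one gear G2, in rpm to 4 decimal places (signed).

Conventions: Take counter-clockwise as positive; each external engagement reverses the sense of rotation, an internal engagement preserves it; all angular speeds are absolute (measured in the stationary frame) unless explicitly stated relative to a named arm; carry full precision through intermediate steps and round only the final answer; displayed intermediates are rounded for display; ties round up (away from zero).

topology: planetary set — G1 26T / G2 27T / G3 80T, arm = carrier (Willis)
normalise by the input: solve with ω_ring = 1, then scale by 2109 rpm
ring teeth: 26 + 2·27 = 80
26(ω_sun−ω_arm) = −80(ω_ring−ω_arm),  ω_sun = 0, ω_ring = 1
26(0−ω_arm) = −80(1−ω_arm)  ⇒  106·ω_arm = 80  ⇒  ω_arm = 40/53
sun–planet mesh: 26·(0−40/53) = −27·(ω_p−ω_arm)  ⇒  ω_p−ω_arm = 1040/1431
ω_p = 40/53 + 1040/1431 = 40/27
scale: ω_p = 40/27 × 2109 rpm = +3124.4444 rpm

+3124.4444 rpm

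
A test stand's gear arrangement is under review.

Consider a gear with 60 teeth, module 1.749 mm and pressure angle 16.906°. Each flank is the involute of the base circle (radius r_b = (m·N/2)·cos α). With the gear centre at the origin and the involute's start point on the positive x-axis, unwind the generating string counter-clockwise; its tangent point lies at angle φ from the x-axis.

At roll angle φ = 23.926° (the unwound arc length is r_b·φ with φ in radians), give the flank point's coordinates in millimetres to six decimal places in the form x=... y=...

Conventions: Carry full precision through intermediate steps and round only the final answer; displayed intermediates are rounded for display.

x=54.390562 y=1.197439

topology: single-mesh involute geometry — m = 1.749, N = 60
pitch radius r_p = m·N/2 = 1.749·60/2 = 52.470000
base radius r_b = r_p·cos α = 52.470000·cos 16.906° = 50.202411
roll angle φ = 23.926° = 0.41758748 rad
x = r_b·(cos φ + φ·sin φ) = 54.390562
y = r_b·(sin φ − φ·cos φ) = 1.197439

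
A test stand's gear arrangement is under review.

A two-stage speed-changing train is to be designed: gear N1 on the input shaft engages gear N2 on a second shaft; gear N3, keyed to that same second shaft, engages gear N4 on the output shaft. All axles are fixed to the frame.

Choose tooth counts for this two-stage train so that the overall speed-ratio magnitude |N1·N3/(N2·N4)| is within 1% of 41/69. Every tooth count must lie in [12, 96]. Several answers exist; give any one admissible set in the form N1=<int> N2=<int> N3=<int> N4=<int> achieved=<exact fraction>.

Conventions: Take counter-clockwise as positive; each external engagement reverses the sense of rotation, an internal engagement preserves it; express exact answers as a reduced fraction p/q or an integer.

topology: fixed-axis compound train — 2 stages, target 41/69
target = 41/69 in lowest terms: an exact hit needs N1·N3 = k·41 and N2·N4 = k·69 for one integer k, every count in [12, 96]; additionally prefer no 1:1 stage (N1 ≠ N2, N3 ≠ N4)
k = 1…11: no 1:1-free in-range split of k·41 and k·69 into factor pairs; take k = 12
k = 12: N1·N3 = 492 = 12·41, N2·N4 = 828 = 69·12
achieved = 12·41/(69·12) = 41/69; |achieved − target| = 0 ≤ 41/6900 ✓

N1=12 N2=69 N3=41 N4=12 achieved=41/69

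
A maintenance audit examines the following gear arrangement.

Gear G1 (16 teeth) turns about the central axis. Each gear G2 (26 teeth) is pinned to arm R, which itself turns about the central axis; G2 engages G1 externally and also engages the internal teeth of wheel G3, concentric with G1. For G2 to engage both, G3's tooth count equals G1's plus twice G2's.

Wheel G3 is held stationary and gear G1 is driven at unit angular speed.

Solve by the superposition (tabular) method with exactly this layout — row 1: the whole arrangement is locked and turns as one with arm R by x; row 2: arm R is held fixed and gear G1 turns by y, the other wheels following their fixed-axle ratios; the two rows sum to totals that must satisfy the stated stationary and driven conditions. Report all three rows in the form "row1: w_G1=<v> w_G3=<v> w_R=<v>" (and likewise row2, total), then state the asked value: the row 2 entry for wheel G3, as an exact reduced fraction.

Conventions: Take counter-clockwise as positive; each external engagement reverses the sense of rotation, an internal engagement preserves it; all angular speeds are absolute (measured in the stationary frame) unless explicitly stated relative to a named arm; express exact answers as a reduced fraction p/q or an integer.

recognized (axles ride arm R): planetary set, 16/26/68 teeth
row 1: whole set turns with the arm by x
superposition row 2 [arm held]: sun y, ring −(16/68)·y, arm 0
boundary: total ω_ring = x − (16/68)·y = 0 and total ω_sun = x + y = 1  ⇒  y = 17/21, x = 4/21
row 2 ring = −(16/68)·17/21 = -4/21
totals (row 1 + row 2): sun 4/21 + 17/21 = 1, ring 4/21 + (-4/21) = 0, arm 4/21 + 0 = 4/21
asked cell (row2, ring) = -4/21

row1: w_G1=4/21 w_G3=4/21 w_R=4/21
row2: w_G1=17/21 w_G3=-4/21 w_R=0
total: w_G1=1 w_G3=0 w_R=4/21
asked value: -4/21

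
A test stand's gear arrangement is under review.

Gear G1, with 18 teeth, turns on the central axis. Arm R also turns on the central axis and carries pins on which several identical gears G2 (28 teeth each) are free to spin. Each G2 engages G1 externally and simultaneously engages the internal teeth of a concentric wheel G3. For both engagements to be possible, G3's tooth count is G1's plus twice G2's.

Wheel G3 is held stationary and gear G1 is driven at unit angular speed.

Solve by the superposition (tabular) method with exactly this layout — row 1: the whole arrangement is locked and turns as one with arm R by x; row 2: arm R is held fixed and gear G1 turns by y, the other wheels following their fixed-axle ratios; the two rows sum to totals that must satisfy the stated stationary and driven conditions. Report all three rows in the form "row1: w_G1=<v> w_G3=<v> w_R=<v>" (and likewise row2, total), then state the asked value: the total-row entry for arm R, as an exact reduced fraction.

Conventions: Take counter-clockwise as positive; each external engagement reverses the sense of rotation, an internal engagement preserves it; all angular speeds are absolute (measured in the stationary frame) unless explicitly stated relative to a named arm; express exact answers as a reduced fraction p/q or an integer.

row1: w_G1=9/46 w_G3=9/46 w_R=9/46
row2: w_G1=37/46 w_G3=-9/46 w_R=0
total: w_G1=1 w_G3=0 w_R=9/46
asked value: 9/46

planetary set (18T centre, 28T on arm, 74T internal) — Willis relation
row 1 — lock + rotate with arm: ω_sun = ω_ring = ω_arm = x
row 2 — arm fixed, fixed-axis ratios: sun y, ring −(18/74)·y, arm 0
boundary: total ω_ring = x − (18/74)·y = 0 and total ω_sun = x + y = 1  ⇒  y = 37/46, x = 9/46
row 2 ring = −(18/74)·37/46 = -9/46
totals (row 1 + row 2): sun 9/46 + 37/46 = 1, ring 9/46 + (-9/46) = 0, arm 9/46 + 0 = 9/46
asked cell (total, arm) = 9/46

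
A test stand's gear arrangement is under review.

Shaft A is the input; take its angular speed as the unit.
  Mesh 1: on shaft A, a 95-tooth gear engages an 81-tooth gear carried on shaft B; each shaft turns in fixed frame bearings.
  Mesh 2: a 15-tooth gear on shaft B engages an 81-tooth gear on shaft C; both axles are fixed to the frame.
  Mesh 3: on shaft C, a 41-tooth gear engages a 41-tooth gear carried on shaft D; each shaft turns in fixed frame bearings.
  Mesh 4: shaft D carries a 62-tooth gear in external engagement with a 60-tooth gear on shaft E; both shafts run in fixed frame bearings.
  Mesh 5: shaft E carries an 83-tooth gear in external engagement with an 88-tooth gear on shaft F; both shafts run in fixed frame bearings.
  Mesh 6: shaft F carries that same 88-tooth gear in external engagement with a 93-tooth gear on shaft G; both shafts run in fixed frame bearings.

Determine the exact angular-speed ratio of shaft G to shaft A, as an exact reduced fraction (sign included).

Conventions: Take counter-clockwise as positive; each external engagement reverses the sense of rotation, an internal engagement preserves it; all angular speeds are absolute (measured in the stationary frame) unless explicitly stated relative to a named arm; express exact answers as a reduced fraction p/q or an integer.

7885/39366

class = fixed-axis compound train [6 meshes; 6 ratios multiply, 6 sense flips]
mesh 1 [95T→81T]: running ratio 95/81, sense −
mesh 2 [15T→81T]: running ratio 475/2187, sense +
mesh 3 [41T→41T]: running ratio 475/2187, sense −
mesh 4 [62T→60T]: running ratio 2945/13122, sense +
mesh 5 [83T→88T]: running ratio 244435/1154736, sense −
mesh 6 [88T→93T]: running ratio 7885/39366, sense +
ω_out/ω_in = 7885/39366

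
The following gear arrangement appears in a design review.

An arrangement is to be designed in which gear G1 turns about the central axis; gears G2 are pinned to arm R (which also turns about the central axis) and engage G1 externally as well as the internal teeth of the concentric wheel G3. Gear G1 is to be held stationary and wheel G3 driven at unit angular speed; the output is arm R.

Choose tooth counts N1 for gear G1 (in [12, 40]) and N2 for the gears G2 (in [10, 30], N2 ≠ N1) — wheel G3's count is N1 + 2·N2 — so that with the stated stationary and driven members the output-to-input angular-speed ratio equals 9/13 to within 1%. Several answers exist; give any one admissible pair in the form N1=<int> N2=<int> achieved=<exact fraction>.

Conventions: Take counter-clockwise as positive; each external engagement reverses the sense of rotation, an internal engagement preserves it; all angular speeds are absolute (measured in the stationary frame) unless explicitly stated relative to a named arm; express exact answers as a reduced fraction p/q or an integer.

N1=16 N2=10 achieved=9/13

topology: planetary set — design target 9/13, arm = carrier (Willis)
Willis with ω_sun = 0: ω_arm/ω_ring = N3/(N1+N3); set equal to 9/13  ⇒  N3/N1 = (9/13)/(1 − 9/13) = 9/4
N3 = N1 + 2·N2  ⇒  N2/N1 = (N3/N1 − 1)/2 = (9/4 − 1)/2 = 5/8
smallest multiple with N1 ≥ 12 and N2 ≥ 10: k = 2  ⇒  N1 = 2·8 = 16, N2 = 2·5 = 10 (N1 ≤ 40, N2 ≤ 30, N2 ≠ N1 ✓), N3 = 16 + 2·10 = 36
check: N3/(N1+N3) with N1 = 16, N3 = 36 gives 9/13; |achieved − target| = 0 ≤ 9/1300 ✓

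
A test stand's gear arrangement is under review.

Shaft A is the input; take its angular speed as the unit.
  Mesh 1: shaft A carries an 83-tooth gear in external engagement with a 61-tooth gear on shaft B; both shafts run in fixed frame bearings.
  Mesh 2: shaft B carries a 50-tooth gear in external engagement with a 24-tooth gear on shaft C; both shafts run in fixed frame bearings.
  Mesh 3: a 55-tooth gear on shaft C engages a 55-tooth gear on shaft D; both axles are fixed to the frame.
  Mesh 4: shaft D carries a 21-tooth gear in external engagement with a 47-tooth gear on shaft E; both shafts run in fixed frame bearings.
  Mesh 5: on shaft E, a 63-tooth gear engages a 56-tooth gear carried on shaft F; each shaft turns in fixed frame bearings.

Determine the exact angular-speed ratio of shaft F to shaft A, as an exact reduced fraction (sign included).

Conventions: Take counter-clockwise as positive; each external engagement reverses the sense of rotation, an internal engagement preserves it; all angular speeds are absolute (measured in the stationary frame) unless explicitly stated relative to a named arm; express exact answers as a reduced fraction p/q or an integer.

class = fixed-axis compound train [5 meshes; 5 ratios multiply, 5 sense flips]
mesh 1 [83T→61T]: running ratio 83/61, sense −
mesh 2 [50T→24T]: running ratio 2075/732, sense +
mesh 3 [55T→55T]: running ratio 2075/732, sense −
mesh 4 [21T→47T]: running ratio 14525/11468, sense +
mesh 5 [63T→56T]: running ratio 130725/91744, sense −
ω_out/ω_in = -130725/91744

-130725/91744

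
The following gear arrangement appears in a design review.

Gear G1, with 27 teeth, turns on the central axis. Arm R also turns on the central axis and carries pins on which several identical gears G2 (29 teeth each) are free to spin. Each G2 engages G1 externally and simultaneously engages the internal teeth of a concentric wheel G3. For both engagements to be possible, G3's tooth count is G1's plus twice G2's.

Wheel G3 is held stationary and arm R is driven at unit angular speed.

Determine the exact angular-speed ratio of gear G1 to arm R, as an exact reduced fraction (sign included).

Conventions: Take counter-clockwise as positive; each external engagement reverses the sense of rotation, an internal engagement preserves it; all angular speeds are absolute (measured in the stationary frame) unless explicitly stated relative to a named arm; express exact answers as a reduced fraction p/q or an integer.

planetary set (27T centre, 29T on arm, 85T internal) — Willis relation
ring teeth: 27 + 2·29 = 85
27(ω_sun−ω_arm) = −85(ω_ring−ω_arm),  ω_ring = 0, ω_arm = 1
ω_sun = 1 − (85/27)(0−1) = 112/27
ω_out/ω_in = 112/27

112/27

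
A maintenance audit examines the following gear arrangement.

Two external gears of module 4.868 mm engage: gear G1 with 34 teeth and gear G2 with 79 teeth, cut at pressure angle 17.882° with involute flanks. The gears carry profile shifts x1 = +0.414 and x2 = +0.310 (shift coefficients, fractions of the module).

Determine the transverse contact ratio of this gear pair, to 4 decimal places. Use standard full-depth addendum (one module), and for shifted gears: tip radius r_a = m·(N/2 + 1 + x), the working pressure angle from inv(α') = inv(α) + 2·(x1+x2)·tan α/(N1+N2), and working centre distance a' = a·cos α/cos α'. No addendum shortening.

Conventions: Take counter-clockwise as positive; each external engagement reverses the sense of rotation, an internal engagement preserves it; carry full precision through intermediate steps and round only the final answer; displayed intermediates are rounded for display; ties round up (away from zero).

class = single-mesh tooth geometry [involute pair 34T × 79T, m = 4.868]
base radii: r_b1 = 78.758133, r_b2 = 182.996839
tip radii: r_a1 = 89.639352, r_a2 = 198.663080
inv(α') = inv(17.882°) + 2·(+0.414+0.310)·tan α/(34+79) = 0.01467894  ⇒  α' = 19.90197°
a' = a·cos α / cos α' = 275.0420·cos 17.882°/cos 19.90197° = 278.380881
action lengths: √(r_a1²−r_b1²) = 42.806189, √(r_a2²−r_b2²) = 77.325132
base pitch p_b = π·m·cos α = 14.554469
CR = (42.806189 + 77.325132 − 278.380881·sin 19.90197°)/14.554469 = 1.742911
contact ratio ≈ 1.7429

1.7429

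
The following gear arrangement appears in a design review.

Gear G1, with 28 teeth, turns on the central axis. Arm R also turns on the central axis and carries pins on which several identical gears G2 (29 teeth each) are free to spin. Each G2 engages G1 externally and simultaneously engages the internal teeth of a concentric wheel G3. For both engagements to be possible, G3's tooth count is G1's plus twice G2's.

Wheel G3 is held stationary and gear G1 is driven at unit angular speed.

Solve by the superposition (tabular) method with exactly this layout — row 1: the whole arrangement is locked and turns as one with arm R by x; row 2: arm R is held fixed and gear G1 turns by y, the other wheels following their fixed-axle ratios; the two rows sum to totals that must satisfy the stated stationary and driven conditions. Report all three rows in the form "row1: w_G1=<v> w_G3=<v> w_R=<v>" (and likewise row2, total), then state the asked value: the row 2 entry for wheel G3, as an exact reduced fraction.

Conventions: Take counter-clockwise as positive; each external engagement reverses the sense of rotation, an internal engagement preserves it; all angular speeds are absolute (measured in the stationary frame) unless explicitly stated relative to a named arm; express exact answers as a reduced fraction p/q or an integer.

class = planetary set [G3 = 28+2·29 = 86; Willis about the carrier]
row 1 — lock + rotate with arm: ω_sun = ω_ring = ω_arm = x
row 2 (arm held, sun turns y): ω_ring = −(28/86)·y, ω_arm = 0
boundary: total ω_ring = x − (28/86)·y = 0 and total ω_sun = x + y = 1  ⇒  y = 43/57, x = 14/57
row 2 ring = −(28/86)·43/57 = -14/57
totals (row 1 + row 2): sun 14/57 + 43/57 = 1, ring 14/57 + (-14/57) = 0, arm 14/57 + 0 = 14/57
asked cell (row2, ring) = -14/57

row1: w_G1=14/57 w_G3=14/57 w_R=14/57
row2: w_G1=43/57 w_G3=-14/57 w_R=0
total: w_G1=1 w_G3=0 w_R=14/57
asked value: -14/57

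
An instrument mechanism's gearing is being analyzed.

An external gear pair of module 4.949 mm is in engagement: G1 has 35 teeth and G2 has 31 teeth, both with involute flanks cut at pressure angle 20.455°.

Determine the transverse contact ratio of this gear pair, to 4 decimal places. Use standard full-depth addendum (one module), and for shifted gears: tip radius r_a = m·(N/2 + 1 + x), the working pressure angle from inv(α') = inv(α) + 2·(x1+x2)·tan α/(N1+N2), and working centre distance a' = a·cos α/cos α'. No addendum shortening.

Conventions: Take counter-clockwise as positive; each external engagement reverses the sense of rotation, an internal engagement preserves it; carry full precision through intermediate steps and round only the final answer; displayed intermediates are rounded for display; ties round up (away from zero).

1.6535

single-mesh involute tooth geometry (35T engaging 31T at module 4.949)
base radii: r_b1 = 81.146633, r_b2 = 71.872732
tip radii: r_a1 = 91.556500, r_a2 = 81.658500
no profile shift: α' = α, a' = a
action lengths: √(r_a1²−r_b1²) = 42.400668, √(r_a2²−r_b2²) = 38.761076
base pitch p_b = π·m·cos α = 14.567410
CR = (42.400668 + 38.761076 − 163.317000·sin 20.45500°)/14.567410 = 1.653491
contact ratio ≈ 1.6535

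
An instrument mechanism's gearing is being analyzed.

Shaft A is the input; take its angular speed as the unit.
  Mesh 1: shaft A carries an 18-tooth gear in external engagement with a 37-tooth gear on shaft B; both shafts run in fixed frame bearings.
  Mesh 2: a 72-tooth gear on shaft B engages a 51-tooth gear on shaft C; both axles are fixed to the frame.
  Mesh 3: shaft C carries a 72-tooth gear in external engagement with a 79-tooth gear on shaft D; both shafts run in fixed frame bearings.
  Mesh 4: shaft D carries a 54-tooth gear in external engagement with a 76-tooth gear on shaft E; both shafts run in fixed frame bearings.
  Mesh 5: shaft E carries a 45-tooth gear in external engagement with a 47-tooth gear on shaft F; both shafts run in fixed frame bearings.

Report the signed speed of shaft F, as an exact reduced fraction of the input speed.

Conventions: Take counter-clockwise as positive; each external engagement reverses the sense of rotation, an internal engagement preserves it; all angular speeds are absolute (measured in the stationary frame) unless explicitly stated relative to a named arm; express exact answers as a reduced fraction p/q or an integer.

5-mesh fixed-axis compound train (all bearings frame-fixed)
mesh 1 [18T→37T]: |ω|/ω_in = 1×18/37 = 18/37, sense flips to −
mesh 2 [72T→51T]: |ω|/ω_in = (18/37)×72/51 = 432/629, sense flips to +
mesh 3 [72T→79T]: |ω|/ω_in = (432/629)×72/79 = 31104/49691, sense flips to −
mesh 4 [54T→76T]: |ω|/ω_in = (31104/49691)×54/76 = 419904/944129, sense flips to +
mesh 5 [45T→47T]: |ω|/ω_in = (419904/944129)×45/47 = 18895680/44374063, sense flips to −
signed output speed (× input speed) = -18895680/44374063

-18895680/44374063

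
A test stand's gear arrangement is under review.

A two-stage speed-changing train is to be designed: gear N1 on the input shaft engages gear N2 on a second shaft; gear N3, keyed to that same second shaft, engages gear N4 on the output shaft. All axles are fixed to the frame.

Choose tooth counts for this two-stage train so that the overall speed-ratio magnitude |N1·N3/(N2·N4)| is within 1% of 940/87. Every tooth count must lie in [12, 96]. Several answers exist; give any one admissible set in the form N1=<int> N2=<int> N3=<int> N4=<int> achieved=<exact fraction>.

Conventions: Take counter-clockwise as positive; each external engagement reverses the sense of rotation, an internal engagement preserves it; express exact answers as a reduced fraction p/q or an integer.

N1=40 N2=12 N3=94 N4=29 achieved=940/87

2-stage fixed-axis compound train for ratio 940/87
target = 940/87 in lowest terms: an exact hit needs N1·N3 = k·940 and N2·N4 = k·87 for one integer k, every count in [12, 96]; additionally prefer no 1:1 stage (N1 ≠ N2, N3 ≠ N4)
k = 1…3: no 1:1-free in-range split of k·940 and k·87 into factor pairs; take k = 4
k = 4: N1·N3 = 3760 = 40·94, N2·N4 = 348 = 12·29
achieved = 40·94/(12·29) = 940/87; |achieved − target| = 0 ≤ 47/435 ✓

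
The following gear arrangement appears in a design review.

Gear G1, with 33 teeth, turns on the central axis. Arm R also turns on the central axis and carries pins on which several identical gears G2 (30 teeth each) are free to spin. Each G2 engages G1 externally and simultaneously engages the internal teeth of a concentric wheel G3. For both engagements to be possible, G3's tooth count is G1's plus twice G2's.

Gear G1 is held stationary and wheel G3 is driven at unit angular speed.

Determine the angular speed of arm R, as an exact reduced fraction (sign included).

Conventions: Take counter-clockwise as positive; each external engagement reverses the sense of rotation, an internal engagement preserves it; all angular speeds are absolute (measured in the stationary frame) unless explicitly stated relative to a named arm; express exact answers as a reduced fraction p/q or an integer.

topology: planetary set — G1 33T / G2 30T / G3 93T, arm = carrier (Willis)
ring teeth: 33 + 2·30 = 93
33(ω_sun−ω_arm) = −93(ω_ring−ω_arm),  ω_sun = 0, ω_ring = 1
33(0−ω_arm) = −93(1−ω_arm)  ⇒  126·ω_arm = 93  ⇒  ω_arm = 31/42
exact speed ratio = 31/42

31/42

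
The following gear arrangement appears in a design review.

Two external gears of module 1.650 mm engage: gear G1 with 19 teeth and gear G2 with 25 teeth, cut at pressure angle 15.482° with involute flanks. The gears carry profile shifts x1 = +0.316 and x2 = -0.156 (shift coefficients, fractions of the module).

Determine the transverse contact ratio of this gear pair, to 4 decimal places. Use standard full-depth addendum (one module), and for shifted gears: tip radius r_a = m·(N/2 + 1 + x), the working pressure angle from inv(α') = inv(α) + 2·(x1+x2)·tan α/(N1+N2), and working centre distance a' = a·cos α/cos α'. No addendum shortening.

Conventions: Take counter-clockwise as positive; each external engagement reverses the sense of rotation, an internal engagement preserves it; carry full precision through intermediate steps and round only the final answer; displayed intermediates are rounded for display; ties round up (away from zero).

1.6765

class = single-mesh tooth geometry [involute pair 19T × 25T, m = 1.650]
base radii: r_b1 = 15.106223, r_b2 = 19.876609
tip radii: r_a1 = 17.846400, r_a2 = 22.017600
inv(α') = inv(15.482°) + 2·(+0.316-0.156)·tan α/(19+25) = 0.00878882  ⇒  α' = 16.85408°
a' = a·cos α / cos α' = 36.3000·cos 15.482°/cos 16.85408° = 36.552916
action lengths: √(r_a1²−r_b1²) = 9.502422, √(r_a2²−r_b2²) = 9.470752
base pitch p_b = π·m·cos α = 4.995537
CR = (9.502422 + 9.470752 − 36.552916·sin 16.85408°)/4.995537 = 1.676535
contact ratio ≈ 1.6765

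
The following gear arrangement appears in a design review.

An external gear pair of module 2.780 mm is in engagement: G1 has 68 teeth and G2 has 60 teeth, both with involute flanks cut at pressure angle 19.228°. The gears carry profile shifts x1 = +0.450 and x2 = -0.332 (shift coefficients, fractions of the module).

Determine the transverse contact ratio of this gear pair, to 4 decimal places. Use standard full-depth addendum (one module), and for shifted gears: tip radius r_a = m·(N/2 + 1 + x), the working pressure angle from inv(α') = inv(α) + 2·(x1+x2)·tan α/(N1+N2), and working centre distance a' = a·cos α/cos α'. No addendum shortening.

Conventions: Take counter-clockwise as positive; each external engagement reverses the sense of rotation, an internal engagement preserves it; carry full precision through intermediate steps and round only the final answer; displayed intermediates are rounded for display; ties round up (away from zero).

class = single-mesh tooth geometry [involute pair 68T × 60T, m = 2.780]
base radii: r_b1 = 89.247253, r_b2 = 78.747576
tip radii: r_a1 = 98.551000, r_a2 = 85.257040
inv(α') = inv(19.228°) + 2·(+0.450-0.332)·tan α/(68+60) = 0.01383606  ⇒  α' = 19.52586°
a' = a·cos α / cos α' = 177.9200·cos 19.228°/cos 19.52586° = 178.245607
action lengths: √(r_a1²−r_b1²) = 41.799849, √(r_a2²−r_b2²) = 32.673875
base pitch p_b = π·m·cos α = 8.246427
CR = (41.799849 + 32.673875 − 178.245607·sin 19.52586°)/8.246427 = 1.806634
contact ratio ≈ 1.8066

1.8066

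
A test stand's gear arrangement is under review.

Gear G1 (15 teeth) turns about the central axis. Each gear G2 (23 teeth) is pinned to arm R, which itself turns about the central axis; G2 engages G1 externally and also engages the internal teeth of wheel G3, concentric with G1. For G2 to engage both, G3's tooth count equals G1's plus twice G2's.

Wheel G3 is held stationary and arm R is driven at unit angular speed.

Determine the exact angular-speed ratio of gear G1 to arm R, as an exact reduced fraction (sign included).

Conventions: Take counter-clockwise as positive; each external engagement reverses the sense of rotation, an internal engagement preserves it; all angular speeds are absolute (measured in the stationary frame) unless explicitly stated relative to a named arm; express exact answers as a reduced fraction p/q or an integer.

planetary set (15T centre, 23T on arm, 61T internal) — Willis relation
ring teeth: 15 + 2·23 = 61
15(ω_sun−ω_arm) = −61(ω_ring−ω_arm),  ω_ring = 0, ω_arm = 1
ω_sun = 1 − (61/15)(0−1) = 76/15
ω_out/ω_in = 76/15

76/15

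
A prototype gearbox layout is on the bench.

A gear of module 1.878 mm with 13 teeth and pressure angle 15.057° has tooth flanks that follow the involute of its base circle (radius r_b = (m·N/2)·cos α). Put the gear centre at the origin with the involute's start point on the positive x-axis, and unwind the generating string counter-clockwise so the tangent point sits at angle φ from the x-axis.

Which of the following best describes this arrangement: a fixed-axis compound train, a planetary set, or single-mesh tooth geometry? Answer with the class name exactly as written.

single-mesh tooth geometry

class = single-mesh tooth geometry [base-circle involute, m = 1.878, 13T]
classification: single-mesh tooth geometry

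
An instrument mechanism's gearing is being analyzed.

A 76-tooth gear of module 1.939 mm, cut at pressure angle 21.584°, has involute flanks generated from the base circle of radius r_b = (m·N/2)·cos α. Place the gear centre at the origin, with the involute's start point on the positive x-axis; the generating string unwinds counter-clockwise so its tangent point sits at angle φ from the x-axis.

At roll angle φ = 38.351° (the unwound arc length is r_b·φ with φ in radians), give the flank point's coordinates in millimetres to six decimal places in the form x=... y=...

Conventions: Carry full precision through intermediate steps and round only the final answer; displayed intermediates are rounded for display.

x=82.187031 y=6.547039

topology: single-mesh involute geometry — m = 1.939, N = 76
pitch radius r_p = m·N/2 = 1.939·76/2 = 73.682000
base radius r_b = r_p·cos α = 73.682000·cos 21.584° = 68.515363
roll angle φ = 38.351° = 0.66935122 rad
x = r_b·(cos φ + φ·sin φ) = 82.187031
y = r_b·(sin φ − φ·cos φ) = 6.547039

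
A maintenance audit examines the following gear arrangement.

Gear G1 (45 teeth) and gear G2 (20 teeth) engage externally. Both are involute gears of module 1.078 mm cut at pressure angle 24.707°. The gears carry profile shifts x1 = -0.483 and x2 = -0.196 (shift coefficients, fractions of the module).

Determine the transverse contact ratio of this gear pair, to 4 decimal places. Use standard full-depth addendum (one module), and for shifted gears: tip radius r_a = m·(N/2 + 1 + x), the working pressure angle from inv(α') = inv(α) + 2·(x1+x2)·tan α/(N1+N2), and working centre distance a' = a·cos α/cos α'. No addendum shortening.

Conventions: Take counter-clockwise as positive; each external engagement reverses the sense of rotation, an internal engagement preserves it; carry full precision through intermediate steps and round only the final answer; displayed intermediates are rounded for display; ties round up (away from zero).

1.6359

topology: single-mesh involute geometry — m = 1.078, 45T/20T pair
base radii: r_b1 = 22.034627, r_b2 = 9.793168
tip radii: r_a1 = 24.812326, r_a2 = 11.646712
inv(α') = inv(24.707°) + 2·(-0.483-0.196)·tan α/(45+20) = 0.01926566  ⇒  α' = 21.71944°
a' = a·cos α / cos α' = 35.0350·cos 24.707°/cos 21.71944° = 34.260013
action lengths: √(r_a1²−r_b1²) = 11.407310, √(r_a2²−r_b2²) = 6.303948
base pitch p_b = π·m·cos α = 3.076614
CR = (11.407310 + 6.303948 − 34.260013·sin 21.71944°)/3.076614 = 1.635867
contact ratio ≈ 1.6359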